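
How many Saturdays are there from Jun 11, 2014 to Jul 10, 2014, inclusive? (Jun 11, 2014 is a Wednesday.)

4

Jun 11, 2014 is a Wednesday; the first Saturday on or after it is Jun 14, 2014 (3 days later).
From Jun 14, 2014 to Jul 10, 2014: 16 + 10 = 26 days (rest of Jun, Jul).
26 ÷ 7 = 3 full weeks with remainder 5, so 3 more Saturdays after the first → 4.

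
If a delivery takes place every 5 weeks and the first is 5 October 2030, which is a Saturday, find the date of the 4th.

The 4th occurrence is 3 intervals after the first: 3 × 35 = 105 days after 5 October 2030.
October has 31 days — 26 days to the end of October leaves 79.
November has 30 days (49 left).
December has 31 days (18 left).
18 days into January → 18 January 2031.

18 January 2031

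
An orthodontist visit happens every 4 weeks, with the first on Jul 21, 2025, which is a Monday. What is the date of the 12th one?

May 25, 2026

The 12th occurrence is 11 intervals after the first: 11 × 28 = 308 days after Jul 21, 2025.
Jul has 31 days — 10 days to the end of Jul leaves 298.
Aug has 31 days (267 left).
Sep has 30 days (237 left).
Oct has 31 days (206 left).
Nov has 30 days (176 left).
Dec has 31 days (145 left).
Jan has 31 days (114 left).
Feb has 28 days (86 left).
Mar has 31 days (55 left).
Apr has 30 days (25 left).
25 days into May → May 25, 2026.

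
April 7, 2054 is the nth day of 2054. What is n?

Days in months before April: 31 + 28 + 31 = 90.
Plus 7 days into April → day 97.

97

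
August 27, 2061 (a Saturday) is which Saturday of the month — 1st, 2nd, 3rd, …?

Day 27 falls in week ⌈27/7⌉ of the month.
Days 1–7 hold the 1st Saturday, 8–14 the 2nd, 15–21 the 3rd, 22–28 the 4th, 29–31 the 5th.
27 is in the range for the 4th.

4th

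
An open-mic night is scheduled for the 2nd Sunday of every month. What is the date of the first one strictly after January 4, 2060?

January 11, 2060

January 2060 starts on a Thursday; its first Sunday is the 4th, so the 2nd Sunday is the 11th — January 11, 2060.
January 11, 2060 is after January 4, 2060, so that is the next one.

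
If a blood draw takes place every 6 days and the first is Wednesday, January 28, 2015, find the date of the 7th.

March 5, 2015

The 7th occurrence is 6 intervals after the first: 6 × 6 = 36 days after January 28, 2015.
January has 31 days — 3 days to the end of January leaves 33.
February has 28 days (5 left).
5 days into March → March 5, 2015.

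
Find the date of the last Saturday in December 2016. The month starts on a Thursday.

31 December 2016

December 2016 begins on a Thursday, so the first Saturday is December 3 (2 days later).
December 2016 has 31 days. Adding weeks: 3, 10, 17, 24, 31 — the last one ≤ 31 is the 31st.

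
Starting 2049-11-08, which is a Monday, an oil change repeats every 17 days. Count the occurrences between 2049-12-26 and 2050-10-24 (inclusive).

18

Occurrences land 17·i days after 2049-11-08 for i = 0, 1, 2, …
2049-12-26 is 48 days after the start; 48 ÷ 17 = 2 remainder 14; since the remainder is 14, round up to i = 3. First occurrence in the window: #4 on 2049-12-29 (3×17 = 51 days in).
2050-10-24 is 350 days after the start; 350 ÷ 17 = 20 remainder 10. Last occurrence in the window: #21 on 2050-10-14.
Occurrences #4 through #21: 18 in total.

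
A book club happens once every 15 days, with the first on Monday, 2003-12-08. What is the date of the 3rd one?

The 3rd occurrence is 2 intervals after the first: 2 × 15 = 30 days after 2003-12-08.
December has 31 days — 23 days to the end of December leaves 7.
7 days into January → 2004-01-07.

2004-01-07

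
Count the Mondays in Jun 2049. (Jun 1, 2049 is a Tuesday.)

4

Jun 1, 2049 is a Tuesday; the first Monday on or after it is Jun 7, 2049 (6 days later).
From Jun 7, 2049 to Jun 30, 2049 is 30 − 7 = 23 days.
23 ÷ 7 = 3 full weeks with remainder 2, so 3 more Mondays after the first → 4.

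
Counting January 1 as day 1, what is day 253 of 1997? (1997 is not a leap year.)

Sep 10, 1997

Jan has 31 days (253 − 31 = 222 remain).
Feb has 28 days (222 − 28 = 194 remain).
Mar has 31 days (194 − 31 = 163 remain).
Apr has 30 days (163 − 30 = 133 remain).
May has 31 days (133 − 31 = 102 remain).
Jun has 30 days (102 − 30 = 72 remain).
Jul has 31 days (72 − 31 = 41 remain).
Aug has 31 days (41 − 31 = 10 remain).
10 into Sep → Sep 10.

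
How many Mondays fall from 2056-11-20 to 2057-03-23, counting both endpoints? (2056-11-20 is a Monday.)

2056-11-20 is a Monday; the first Monday on or after it is 2056-11-20.
From 2056-11-20 to 2057-03-23: 10 + 31 + 31 + 28 + 23 = 123 days (rest of November, December, January, February, March).
123 ÷ 7 = 17 full weeks with remainder 4, so 17 more Mondays after the first → 18.

18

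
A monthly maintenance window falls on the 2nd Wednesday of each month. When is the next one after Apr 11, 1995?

Apr 1995 starts on a Saturday; its first Wednesday is the 5th, so the 2nd Wednesday is the 12th — Apr 12, 1995.
Apr 12, 1995 is after Apr 11, 1995, so that is the next one.

Apr 12, 1995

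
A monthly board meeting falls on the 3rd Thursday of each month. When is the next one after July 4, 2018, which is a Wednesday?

July 2018 starts on a Sunday; its first Thursday is the 5th, so the 3rd Thursday is the 19th — July 19, 2018.
July 19, 2018 is after July 4, 2018, so that is the next one.

July 19, 2018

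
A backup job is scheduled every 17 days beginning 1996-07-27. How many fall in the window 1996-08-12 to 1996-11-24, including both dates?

Occurrences land 17·i days after 1996-07-27 for i = 0, 1, 2, …
1996-08-12 is 16 days after the start; 16 ÷ 17 = 0 remainder 16; since the remainder is 16, round up to i = 1. First occurrence in the window: #2 on 1996-08-13 (1×17 = 17 days in).
1996-11-24 is 120 days after the start; 120 ÷ 17 = 7 remainder 1. Last occurrence in the window: #8 on 1996-11-23.
Occurrences #2 through #8: 7 in total.

7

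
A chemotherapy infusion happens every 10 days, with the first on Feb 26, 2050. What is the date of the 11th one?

Jun 6, 2050

The 11th occurrence is 10 intervals after the first: 10 × 10 = 100 days after Feb 26, 2050.
Feb has 28 days — 2 days to the end of Feb leaves 98.
Mar has 31 days (67 left).
Apr has 30 days (37 left).
May has 31 days (6 left).
6 days into Jun → Jun 6, 2050.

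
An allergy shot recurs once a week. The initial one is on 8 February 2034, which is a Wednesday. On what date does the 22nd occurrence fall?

The 22nd occurrence is 21 intervals after the first: 21 × 7 = 147 days after 8 February 2034.
February has 28 days — 20 days to the end of February leaves 127.
March has 31 days (96 left).
April has 30 days (66 left).
May has 31 days (35 left).
June has 30 days (5 left).
5 days into July → 5 July 2034.

5 July 2034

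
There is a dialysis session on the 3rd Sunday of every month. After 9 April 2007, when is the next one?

15 April 2007

April 2007 starts on a Sunday; its first Sunday is the 1st, so the 3rd Sunday is the 15th — 15 April 2007.
15 April 2007 is after 9 April 2007, so that is the next one.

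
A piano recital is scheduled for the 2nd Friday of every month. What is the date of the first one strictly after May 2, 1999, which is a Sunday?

May 14, 1999

May 1999 starts on a Saturday; its first Friday is the 7th, so the 2nd Friday is the 14th — May 14, 1999.
May 14, 1999 is after May 2, 1999, so that is the next one.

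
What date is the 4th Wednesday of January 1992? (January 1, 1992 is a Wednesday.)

22 January 1992

January 1992 begins on a Wednesday, so the first Wednesday is January 1.
The 4th Wednesday is 3 weeks later: 1 + 21 = 22.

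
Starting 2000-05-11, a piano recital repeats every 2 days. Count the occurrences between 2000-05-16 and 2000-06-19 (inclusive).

17

Occurrences land 2·i days after 2000-05-11 for i = 0, 1, 2, …
2000-05-16 is 5 days after the start; 5 ÷ 2 = 2 remainder 1; since the remainder is 1, round up to i = 3. First occurrence in the window: #4 on 2000-05-17 (3×2 = 6 days in).
2000-06-19 is 39 days after the start; 39 ÷ 2 = 19 remainder 1. Last occurrence in the window: #20 on 2000-06-18.
Occurrences #4 through #20: 17 in total.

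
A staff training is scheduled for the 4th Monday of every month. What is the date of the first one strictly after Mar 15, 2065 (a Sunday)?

Mar 2065 starts on a Sunday; its first Monday is the 2nd, so the 4th Monday is the 23rd — Mar 23, 2065.
Mar 23, 2065 is after Mar 15, 2065, so that is the next one.

Mar 23, 2065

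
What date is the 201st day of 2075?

2075-07-20

January has 31 days (201 − 31 = 170 remain).
February has 28 days (170 − 28 = 142 remain).
March has 31 days (142 − 31 = 111 remain).
April has 30 days (111 − 30 = 81 remain).
May has 31 days (81 − 31 = 50 remain).
June has 30 days (50 − 30 = 20 remain).
20 into July → July 20.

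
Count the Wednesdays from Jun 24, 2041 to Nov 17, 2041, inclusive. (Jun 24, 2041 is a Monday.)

21

Jun 24, 2041 is a Monday; the first Wednesday on or after it is Jun 26, 2041 (2 days later).
From Jun 26, 2041 to Nov 17, 2041: 4 + 31 + 31 + 30 + 31 + 17 = 144 days (rest of Jun, Jul, Aug, Sep, Oct, Nov).
144 ÷ 7 = 20 full weeks with remainder 4, so 20 more Wednesdays after the first → 21.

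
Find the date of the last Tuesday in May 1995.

May 1995 begins on a Monday, so the first Tuesday is May 2 (1 day later).
May 1995 has 31 days. Adding weeks: 2, 9, 16, 23, 30 — the last one ≤ 31 is the 30th.

May 30, 1995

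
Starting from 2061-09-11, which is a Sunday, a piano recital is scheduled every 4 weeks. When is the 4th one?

The 4th occurrence is 3 intervals after the first: 3 × 28 = 84 days after 2061-09-11.
September has 30 days — 19 days to the end of September leaves 65.
October has 31 days (34 left).
November has 30 days (4 left).
4 days into December → 2061-12-04.

2061-12-04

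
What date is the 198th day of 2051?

2051-07-17

January has 31 days (198 − 31 = 167 remain).
February has 28 days (167 − 28 = 139 remain).
March has 31 days (139 − 31 = 108 remain).
April has 30 days (108 − 30 = 78 remain).
May has 31 days (78 − 31 = 47 remain).
June has 30 days (47 − 30 = 17 remain).
17 into July → July 17.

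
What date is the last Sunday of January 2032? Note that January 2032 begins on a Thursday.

25 January 2032

January 2032 begins on a Thursday, so the first Sunday is January 4 (3 days later).
January 2032 has 31 days. Adding weeks: 4, 11, 18, 25 — the last one ≤ 31 is the 25th.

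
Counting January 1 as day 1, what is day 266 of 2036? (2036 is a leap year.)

2036-09-22

January has 31 days (266 − 31 = 235 remain).
February has 29 days (235 − 29 = 206 remain).
March has 31 days (206 − 31 = 175 remain).
April has 30 days (175 − 30 = 145 remain).
May has 31 days (145 − 31 = 114 remain).
June has 30 days (114 − 30 = 84 remain).
July has 31 days (84 − 31 = 53 remain).
August has 31 days (53 − 31 = 22 remain).
22 into September → September 22.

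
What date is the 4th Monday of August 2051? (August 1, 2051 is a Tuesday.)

August 2051 begins on a Tuesday, so the first Monday is August 7 (6 days later).
The 4th Monday is 3 weeks later: 7 + 21 = 28.

28 August 2051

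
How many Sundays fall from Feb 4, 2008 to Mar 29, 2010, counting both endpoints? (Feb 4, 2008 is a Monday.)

Feb 4, 2008 is a Monday; the first Sunday on or after it is Feb 10, 2008 (6 days later).
From Feb 10, 2008 to Mar 29, 2010: 325 + 365 + 88 = 778 days (rest of 2008, 2009, to Mar 29, 2010 in 2010).
778 ÷ 7 = 111 full weeks with remainder 1, so 111 more Sundays after the first → 112.

112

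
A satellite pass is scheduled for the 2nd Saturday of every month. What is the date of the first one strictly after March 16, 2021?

April 10, 2021

March 2021 starts on a Monday; its first Saturday is the 6th, so the 2nd Saturday is the 13th — March 13, 2021.
That is not after March 16, 2021, so look at April 2021.
April 2021 starts on a Thursday; its first Saturday is the 3rd, so the 2nd Saturday is the 10th — April 10, 2021.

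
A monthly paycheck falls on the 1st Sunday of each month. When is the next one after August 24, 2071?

August 2071 starts on a Saturday, so its 1st Sunday is August 2, 2071 (1 day in).
That is not after August 24, 2071, so look at September 2071.
September 2071 starts on a Tuesday, so its 1st Sunday is September 6, 2071 (5 days in).

September 6, 2071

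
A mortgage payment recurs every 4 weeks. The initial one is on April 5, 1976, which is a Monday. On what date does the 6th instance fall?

The 6th occurrence is 5 intervals after the first: 5 × 28 = 140 days after April 5, 1976.
April has 30 days — 25 days to the end of April leaves 115.
May has 31 days (84 left).
June has 30 days (54 left).
July has 31 days (23 left).
23 days into August → August 23, 1976.

August 23, 1976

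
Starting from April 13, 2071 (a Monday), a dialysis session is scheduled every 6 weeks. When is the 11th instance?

The 11th occurrence is 10 intervals after the first: 10 × 42 = 420 days after April 13, 2071.
April has 30 days — 17 days to the end of April leaves 403.
From end of April to end of 2071 is 245 days (158 left).
January has 31 days (127 left).
February has 29 days (98 left).
March has 31 days (67 left).
April has 30 days (37 left).
May has 31 days (6 left).
6 days into June → June 6, 2072.

June 6, 2072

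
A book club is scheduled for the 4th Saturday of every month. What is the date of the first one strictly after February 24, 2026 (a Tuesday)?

February 28, 2026

February 2026 starts on a Sunday; its first Saturday is the 7th, so the 4th Saturday is the 28th — February 28, 2026.
February 28, 2026 is after February 24, 2026, so that is the next one.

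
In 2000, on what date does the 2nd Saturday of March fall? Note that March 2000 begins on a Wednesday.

11 March 2000

March 2000 begins on a Wednesday, so the first Saturday is March 4 (3 days later).
The 2nd Saturday is 1 weeks later: 4 + 7 = 11.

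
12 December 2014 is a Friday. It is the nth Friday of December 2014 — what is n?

2nd

Day 12 falls in week ⌈12/7⌉ of the month.
Days 1–7 hold the 1st Friday, 8–14 the 2nd, 15–21 the 3rd, 22–28 the 4th, 29–31 the 5th.
12 is in the range for the 2nd.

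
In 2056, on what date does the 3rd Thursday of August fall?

17 August 2056

The first Thursday of August 2056 is August 3.
The 3rd Thursday is 2 weeks later: 3 + 14 = 17.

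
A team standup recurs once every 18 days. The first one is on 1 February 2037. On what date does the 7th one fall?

The 7th occurrence is 6 intervals after the first: 6 × 18 = 108 days after 1 February 2037.
February has 28 days — 27 days to the end of February leaves 81.
March has 31 days (50 left).
April has 30 days (20 left).
20 days into May → 20 May 2037.

20 May 2037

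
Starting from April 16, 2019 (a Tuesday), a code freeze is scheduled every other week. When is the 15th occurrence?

October 29, 2019

The 15th occurrence is 14 intervals after the first: 14 × 14 = 196 days after April 16, 2019.
April has 30 days — 14 days to the end of April leaves 182.
May has 31 days (151 left).
June has 30 days (121 left).
July has 31 days (90 left).
August has 31 days (59 left).
September has 30 days (29 left).
29 days into October → October 29, 2019.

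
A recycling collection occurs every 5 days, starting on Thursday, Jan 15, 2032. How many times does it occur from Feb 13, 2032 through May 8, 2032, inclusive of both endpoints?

Occurrences land 5·i days after Jan 15, 2032 for i = 0, 1, 2, …
Feb 13, 2032 is 29 days after the start; 29 ÷ 5 = 5 remainder 4; since the remainder is 4, round up to i = 6. First occurrence in the window: #7 on Feb 14, 2032 (6×5 = 30 days in).
May 8, 2032 is 114 days after the start; 114 ÷ 5 = 22 remainder 4. Last occurrence in the window: #23 on May 4, 2032.
Occurrences #7 through #23: 17 in total.

17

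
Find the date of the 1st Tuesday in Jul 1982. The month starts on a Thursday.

Jul 6, 1982

Jul 1982 begins on a Thursday, so the first Tuesday is Jul 6 (5 days later).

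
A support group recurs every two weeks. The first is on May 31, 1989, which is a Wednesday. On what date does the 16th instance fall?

The 16th occurrence is 15 intervals after the first: 15 × 14 = 210 days after May 31, 1989.
May has 31 days — 0 days to the end of May leaves 210.
June has 30 days (180 left).
July has 31 days (149 left).
August has 31 days (118 left).
September has 30 days (88 left).
October has 31 days (57 left).
November has 30 days (27 left).
27 days into December → December 27, 1989.

December 27, 1989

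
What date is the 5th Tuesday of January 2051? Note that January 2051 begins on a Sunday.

January 31, 2051

January 2051 begins on a Sunday, so the first Tuesday is January 3 (2 days later).
The 5th Tuesday is 4 weeks later: 3 + 28 = 31.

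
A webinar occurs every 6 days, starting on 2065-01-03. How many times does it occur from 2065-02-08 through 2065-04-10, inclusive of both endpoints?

Occurrences land 6·i days after 2065-01-03 for i = 0, 1, 2, …
2065-02-08 is 36 days after the start; 36 ÷ 6 = 6 remainder 0. First occurrence in the window: #7 on 2065-02-08 (6×6 = 36 days in).
2065-04-10 is 97 days after the start; 97 ÷ 6 = 16 remainder 1. Last occurrence in the window: #17 on 2065-04-09.
Occurrences #7 through #17: 11 in total.

11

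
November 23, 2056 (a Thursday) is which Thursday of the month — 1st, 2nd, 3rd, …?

Day 23 falls in week ⌈23/7⌉ of the month.
Days 1–7 hold the 1st Thursday, 8–14 the 2nd, 15–21 the 3rd, 22–28 the 4th, 29–31 the 5th.
23 is in the range for the 4th.

4th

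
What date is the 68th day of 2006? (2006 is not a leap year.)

March 9, 2006

January has 31 days (68 − 31 = 37 remain).
February has 28 days (37 − 28 = 9 remain).
9 into March → March 9.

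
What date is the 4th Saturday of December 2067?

December 2067 begins on a Thursday, so the first Saturday is December 3 (2 days later).
The 4th Saturday is 3 weeks later: 3 + 21 = 24.

December 24, 2067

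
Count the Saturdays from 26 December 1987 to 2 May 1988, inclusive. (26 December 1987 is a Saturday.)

19

26 December 1987 is a Saturday; the first Saturday on or after it is 26 December 1987.
From 26 December 1987 to 2 May 1988: 5 + 31 + 29 + 31 + 30 + 2 = 128 days (rest of December, January, February, March, April, May).
128 ÷ 7 = 18 full weeks with remainder 2, so 18 more Saturdays after the first → 19.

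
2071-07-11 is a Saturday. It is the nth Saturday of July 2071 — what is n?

Day 11 falls in week ⌈11/7⌉ of the month.
Days 1–7 hold the 1st Saturday, 8–14 the 2nd, 15–21 the 3rd, 22–28 the 4th, 29–31 the 5th.
11 is in the range for the 2nd.

2nd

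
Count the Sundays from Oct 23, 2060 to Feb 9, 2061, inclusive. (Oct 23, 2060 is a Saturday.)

16

Oct 23, 2060 is a Saturday; the first Sunday on or after it is Oct 24, 2060 (1 day later).
From Oct 24, 2060 to Feb 9, 2061: 7 + 30 + 31 + 31 + 9 = 108 days (rest of Oct, Nov, Dec, Jan, Feb).
108 ÷ 7 = 15 full weeks with remainder 3, so 15 more Sundays after the first → 16.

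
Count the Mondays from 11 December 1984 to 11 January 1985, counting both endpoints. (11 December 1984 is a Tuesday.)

4

11 December 1984 is a Tuesday; the first Monday on or after it is 17 December 1984 (6 days later).
From 17 December 1984 to 11 January 1985: 14 + 11 = 25 days (rest of December, January).
25 ÷ 7 = 3 full weeks with remainder 4, so 3 more Mondays after the first → 4.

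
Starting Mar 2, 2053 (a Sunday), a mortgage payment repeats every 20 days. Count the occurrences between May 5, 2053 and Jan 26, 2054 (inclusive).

Occurrences land 20·i days after Mar 2, 2053 for i = 0, 1, 2, …
May 5, 2053 is 64 days after the start; 64 ÷ 20 = 3 remainder 4; since the remainder is 4, round up to i = 4. First occurrence in the window: #5 on May 21, 2053 (4×20 = 80 days in).
Jan 26, 2054 is 330 days after the start; 330 ÷ 20 = 16 remainder 10. Last occurrence in the window: #17 on Jan 16, 2054.
Occurrences #5 through #17: 13 in total.

13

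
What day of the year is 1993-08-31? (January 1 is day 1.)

Days in months before August: 31 + 28 + 31 + 30 + 31 + 30 + 31 = 212.
Plus 31 days into August → day 243.

243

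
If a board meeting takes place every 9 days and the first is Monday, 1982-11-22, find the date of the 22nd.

The 22nd occurrence is 21 intervals after the first: 21 × 9 = 189 days after 1982-11-22.
November has 30 days — 8 days to the end of November leaves 181.
December has 31 days (150 left).
January has 31 days (119 left).
February has 28 days (91 left).
March has 31 days (60 left).
April has 30 days (30 left).
30 days into May → 1983-05-30.

1983-05-30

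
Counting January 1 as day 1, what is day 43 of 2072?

January has 31 days (43 − 31 = 12 remain).
12 into February → February 12.

12 February 2072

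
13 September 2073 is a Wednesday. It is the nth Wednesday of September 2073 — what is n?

2nd

Day 13 falls in week ⌈13/7⌉ of the month.
Days 1–7 hold the 1st Wednesday, 8–14 the 2nd, 15–21 the 3rd, 22–28 the 4th, 29–31 the 5th.
13 is in the range for the 2nd.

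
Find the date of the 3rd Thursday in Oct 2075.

Oct 17, 2075

Oct 2075 begins on a Tuesday, so the first Thursday is Oct 3 (2 days later).
The 3rd Thursday is 2 weeks later: 3 + 14 = 17.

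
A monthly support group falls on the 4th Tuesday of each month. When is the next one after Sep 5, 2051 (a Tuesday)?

Sep 2051 starts on a Friday; its first Tuesday is the 5th, so the 4th Tuesday is the 26th — Sep 26, 2051.
Sep 26, 2051 is after Sep 5, 2051, so that is the next one.

Sep 26, 2051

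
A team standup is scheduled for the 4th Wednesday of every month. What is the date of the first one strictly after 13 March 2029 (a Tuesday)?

March 2029 starts on a Thursday; its first Wednesday is the 7th, so the 4th Wednesday is the 28th — 28 March 2029.
28 March 2029 is after 13 March 2029, so that is the next one.

28 March 2029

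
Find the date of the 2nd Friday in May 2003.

9 May 2003

The first Friday of May 2003 is May 2.
The 2nd Friday is 1 weeks later: 2 + 7 = 9.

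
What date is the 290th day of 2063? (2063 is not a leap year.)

January has 31 days (290 − 31 = 259 remain).
February has 28 days (259 − 28 = 231 remain).
March has 31 days (231 − 31 = 200 remain).
April has 30 days (200 − 30 = 170 remain).
May has 31 days (170 − 31 = 139 remain).
June has 30 days (139 − 30 = 109 remain).
July has 31 days (109 − 31 = 78 remain).
August has 31 days (78 − 31 = 47 remain).
September has 30 days (47 − 30 = 17 remain).
17 into October → October 17.

October 17, 2063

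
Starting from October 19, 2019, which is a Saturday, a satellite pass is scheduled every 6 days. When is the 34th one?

May 4, 2020

The 34th occurrence is 33 intervals after the first: 33 × 6 = 198 days after October 19, 2019.
October has 31 days — 12 days to the end of October leaves 186.
November has 30 days (156 left).
December has 31 days (125 left).
January has 31 days (94 left).
February has 29 days (65 left).
March has 31 days (34 left).
April has 30 days (4 left).
4 days into May → May 4, 2020.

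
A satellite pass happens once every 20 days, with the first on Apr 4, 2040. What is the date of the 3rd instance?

The 3rd occurrence is 2 intervals after the first: 2 × 20 = 40 days after Apr 4, 2040.
Apr has 30 days — 26 days to the end of Apr leaves 14.
14 days into May → May 14, 2040.

May 14, 2040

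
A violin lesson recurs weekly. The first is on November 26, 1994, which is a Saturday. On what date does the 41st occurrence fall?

The 41st occurrence is 40 intervals after the first: 40 × 7 = 280 days after November 26, 1994.
November has 30 days — 4 days to the end of November leaves 276.
December has 31 days (245 left).
January has 31 days (214 left).
February has 28 days (186 left).
March has 31 days (155 left).
April has 30 days (125 left).
May has 31 days (94 left).
June has 30 days (64 left).
July has 31 days (33 left).
August has 31 days (2 left).
2 days into September → September 2, 1995.

September 2, 1995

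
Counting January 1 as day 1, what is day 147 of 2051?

May 27, 2051

January has 31 days (147 − 31 = 116 remain).
February has 28 days (116 − 28 = 88 remain).
March has 31 days (88 − 31 = 57 remain).
April has 30 days (57 − 30 = 27 remain).
27 into May → May 27.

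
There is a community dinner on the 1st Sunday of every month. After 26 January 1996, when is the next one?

4 February 1996

January 1996 starts on a Monday, so its 1st Sunday is 7 January 1996 (6 days in).
That is not after 26 January 1996, so look at February 1996.
February 1996 starts on a Thursday, so its 1st Sunday is 4 February 1996 (3 days in).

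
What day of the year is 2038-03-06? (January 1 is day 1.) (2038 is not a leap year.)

65

Days in months before March: 31 + 28 = 59.
Plus 6 days into March → day 65.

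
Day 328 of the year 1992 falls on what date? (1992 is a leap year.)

Nov 23, 1992

Jan has 31 days (328 − 31 = 297 remain).
Feb has 29 days (297 − 29 = 268 remain).
Mar has 31 days (268 − 31 = 237 remain).
Apr has 30 days (237 − 30 = 207 remain).
May has 31 days (207 − 31 = 176 remain).
Jun has 30 days (176 − 30 = 146 remain).
Jul has 31 days (146 − 31 = 115 remain).
Aug has 31 days (115 − 31 = 84 remain).
Sep has 30 days (84 − 30 = 54 remain).
Oct has 31 days (54 − 31 = 23 remain).
23 into Nov → Nov 23.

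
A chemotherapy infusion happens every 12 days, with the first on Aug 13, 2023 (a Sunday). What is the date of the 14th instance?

Jan 16, 2024

The 14th occurrence is 13 intervals after the first: 13 × 12 = 156 days after Aug 13, 2023.
Aug has 31 days — 18 days to the end of Aug leaves 138.
Sep has 30 days (108 left).
Oct has 31 days (77 left).
Nov has 30 days (47 left).
Dec has 31 days (16 left).
16 days into Jan → Jan 16, 2024.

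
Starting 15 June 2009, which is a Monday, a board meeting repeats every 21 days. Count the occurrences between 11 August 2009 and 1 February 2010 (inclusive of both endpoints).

9

Occurrences land 21·i days after 15 June 2009 for i = 0, 1, 2, …
11 August 2009 is 57 days after the start; 57 ÷ 21 = 2 remainder 15; since the remainder is 15, round up to i = 3. First occurrence in the window: #4 on 17 August 2009 (3×21 = 63 days in).
1 February 2010 is 231 days after the start; 231 ÷ 21 = 11 remainder 0. Last occurrence in the window: #12 on 1 February 2010.
Occurrences #4 through #12: 9 in total.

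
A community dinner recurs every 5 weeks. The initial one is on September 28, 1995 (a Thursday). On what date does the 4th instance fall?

January 11, 1996

The 4th occurrence is 3 intervals after the first: 3 × 35 = 105 days after September 28, 1995.
September has 30 days — 2 days to the end of September leaves 103.
October has 31 days (72 left).
November has 30 days (42 left).
December has 31 days (11 left).
11 days into January → January 11, 1996.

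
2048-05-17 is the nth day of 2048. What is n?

Days in months before May: 31 + 29 + 31 + 30 = 121.
Plus 17 days into May → day 138.

138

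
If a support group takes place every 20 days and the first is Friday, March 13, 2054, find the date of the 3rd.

The 3rd occurrence is 2 intervals after the first: 2 × 20 = 40 days after March 13, 2054.
March has 31 days — 18 days to the end of March leaves 22.
22 days into April → April 22, 2054.

April 22, 2054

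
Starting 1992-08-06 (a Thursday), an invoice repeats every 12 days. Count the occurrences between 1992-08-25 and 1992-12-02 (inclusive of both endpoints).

8

Occurrences land 12·i days after 1992-08-06 for i = 0, 1, 2, …
1992-08-25 is 19 days after the start; 19 ÷ 12 = 1 remainder 7; since the remainder is 7, round up to i = 2. First occurrence in the window: #3 on 1992-08-30 (2×12 = 24 days in).
1992-12-02 is 118 days after the start; 118 ÷ 12 = 9 remainder 10. Last occurrence in the window: #10 on 1992-11-22.
Occurrences #3 through #10: 8 in total.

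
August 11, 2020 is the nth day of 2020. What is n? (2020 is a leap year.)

224

Days in months before August: 31 + 29 + 31 + 30 + 31 + 30 + 31 = 213.
Plus 11 days into August → day 224.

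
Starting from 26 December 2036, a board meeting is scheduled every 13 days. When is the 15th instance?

The 15th occurrence is 14 intervals after the first: 14 × 13 = 182 days after 26 December 2036.
December has 31 days — 5 days to the end of December leaves 177.
January has 31 days (146 left).
February has 28 days (118 left).
March has 31 days (87 left).
April has 30 days (57 left).
May has 31 days (26 left).
26 days into June → 26 June 2037.

26 June 2037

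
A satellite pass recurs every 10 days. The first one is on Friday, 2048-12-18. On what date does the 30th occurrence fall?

2049-10-04

The 30th occurrence is 29 intervals after the first: 29 × 10 = 290 days after 2048-12-18.
December has 31 days — 13 days to the end of December leaves 277.
January has 31 days (246 left).
February has 28 days (218 left).
March has 31 days (187 left).
April has 30 days (157 left).
May has 31 days (126 left).
June has 30 days (96 left).
July has 31 days (65 left).
August has 31 days (34 left).
September has 30 days (4 left).
4 days into October → 2049-10-04.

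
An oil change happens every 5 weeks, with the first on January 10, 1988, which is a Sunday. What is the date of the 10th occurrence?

The 10th occurrence is 9 intervals after the first: 9 × 35 = 315 days after January 10, 1988.
January has 31 days — 21 days to the end of January leaves 294.
February has 29 days (265 left).
March has 31 days (234 left).
April has 30 days (204 left).
May has 31 days (173 left).
June has 30 days (143 left).
July has 31 days (112 left).
August has 31 days (81 left).
September has 30 days (51 left).
October has 31 days (20 left).
20 days into November → November 20, 1988.

November 20, 1988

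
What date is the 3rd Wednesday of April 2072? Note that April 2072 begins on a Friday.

April 2072 begins on a Friday, so the first Wednesday is April 6 (5 days later).
The 3rd Wednesday is 2 weeks later: 6 + 14 = 20.

April 20, 2072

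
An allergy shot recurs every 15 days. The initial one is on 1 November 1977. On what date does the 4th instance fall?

16 December 1977

The 4th occurrence is 3 intervals after the first: 3 × 15 = 45 days after 1 November 1977.
November has 30 days — 29 days to the end of November leaves 16.
16 days into December → 16 December 1977.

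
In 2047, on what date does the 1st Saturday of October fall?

The first Saturday of October 2047 is October 5.

5 October 2047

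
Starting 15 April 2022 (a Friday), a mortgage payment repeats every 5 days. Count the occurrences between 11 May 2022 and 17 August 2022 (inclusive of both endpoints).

19

Occurrences land 5·i days after 15 April 2022 for i = 0, 1, 2, …
11 May 2022 is 26 days after the start; 26 ÷ 5 = 5 remainder 1; since the remainder is 1, round up to i = 6. First occurrence in the window: #7 on 15 May 2022 (6×5 = 30 days in).
17 August 2022 is 124 days after the start; 124 ÷ 5 = 24 remainder 4. Last occurrence in the window: #25 on 13 August 2022.
Occurrences #7 through #25: 19 in total.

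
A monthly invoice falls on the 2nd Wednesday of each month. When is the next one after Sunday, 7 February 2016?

February 2016 starts on a Monday; its first Wednesday is the 3rd, so the 2nd Wednesday is the 10th — 10 February 2016.
10 February 2016 is after 7 February 2016, so that is the next one.

10 February 2016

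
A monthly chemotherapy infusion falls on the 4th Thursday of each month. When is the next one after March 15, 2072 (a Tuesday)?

March 2072 starts on a Tuesday; its first Thursday is the 3rd, so the 4th Thursday is the 24th — March 24, 2072.
March 24, 2072 is after March 15, 2072, so that is the next one.

March 24, 2072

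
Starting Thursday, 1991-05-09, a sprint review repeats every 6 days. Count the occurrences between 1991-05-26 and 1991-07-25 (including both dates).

Occurrences land 6·i days after 1991-05-09 for i = 0, 1, 2, …
1991-05-26 is 17 days after the start; 17 ÷ 6 = 2 remainder 5; since the remainder is 5, round up to i = 3. First occurrence in the window: #4 on 1991-05-27 (3×6 = 18 days in).
1991-07-25 is 77 days after the start; 77 ÷ 6 = 12 remainder 5. Last occurrence in the window: #13 on 1991-07-20.
Occurrences #4 through #13: 10 in total.

10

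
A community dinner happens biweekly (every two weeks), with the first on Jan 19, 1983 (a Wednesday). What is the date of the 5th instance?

Mar 16, 1983

The 5th occurrence is 4 intervals after the first: 4 × 14 = 56 days after Jan 19, 1983.
Jan has 31 days — 12 days to the end of Jan leaves 44.
Feb has 28 days (16 left).
16 days into Mar → Mar 16, 1983.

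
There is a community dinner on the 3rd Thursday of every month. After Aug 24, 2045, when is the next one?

Sep 21, 2045

Aug 2045 starts on a Tuesday; its first Thursday is the 3rd, so the 3rd Thursday is the 17th — Aug 17, 2045.
That is not after Aug 24, 2045, so look at Sep 2045.
Sep 2045 starts on a Friday; its first Thursday is the 7th, so the 3rd Thursday is the 21st — Sep 21, 2045.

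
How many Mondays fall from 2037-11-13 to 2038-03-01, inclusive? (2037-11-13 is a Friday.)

2037-11-13 is a Friday; the first Monday on or after it is 2037-11-16 (3 days later).
From 2037-11-16 to 2038-03-01: 14 + 31 + 31 + 28 + 1 = 105 days (rest of November, December, January, February, March).
105 ÷ 7 = 15 full weeks with remainder 0, so 15 more Mondays after the first → 16.

16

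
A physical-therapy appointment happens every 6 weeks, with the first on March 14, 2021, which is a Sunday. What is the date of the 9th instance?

The 9th occurrence is 8 intervals after the first: 8 × 42 = 336 days after March 14, 2021.
March has 31 days — 17 days to the end of March leaves 319.
April has 30 days (289 left).
May has 31 days (258 left).
June has 30 days (228 left).
July has 31 days (197 left).
August has 31 days (166 left).
September has 30 days (136 left).
October has 31 days (105 left).
November has 30 days (75 left).
December has 31 days (44 left).
January has 31 days (13 left).
13 days into February → February 13, 2022.

February 13, 2022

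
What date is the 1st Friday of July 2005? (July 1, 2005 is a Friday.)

1 July 2005

July 2005 begins on a Friday, so the first Friday is July 1.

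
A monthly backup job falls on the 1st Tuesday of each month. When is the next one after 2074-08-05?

August 2074 starts on a Wednesday, so its 1st Tuesday is 2074-08-07 (6 days in).
2074-08-07 is after 2074-08-05, so that is the next one.

2074-08-07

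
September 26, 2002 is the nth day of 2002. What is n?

269

Days in months before September: 31 + 28 + 31 + 30 + 31 + 30 + 31 + 31 = 243.
Plus 26 days into September → day 269.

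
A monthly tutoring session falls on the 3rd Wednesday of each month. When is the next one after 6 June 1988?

15 June 1988

June 1988 starts on a Wednesday; its first Wednesday is the 1st, so the 3rd Wednesday is the 15th — 15 June 1988.
15 June 1988 is after 6 June 1988, so that is the next one.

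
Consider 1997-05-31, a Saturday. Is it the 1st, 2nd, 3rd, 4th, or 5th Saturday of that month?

Day 31 falls in week ⌈31/7⌉ of the month.
Days 1–7 hold the 1st Saturday, 8–14 the 2nd, 15–21 the 3rd, 22–28 the 4th, 29–31 the 5th.
31 is in the range for the 5th.

5th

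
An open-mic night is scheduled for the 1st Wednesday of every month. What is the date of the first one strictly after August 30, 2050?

August 2050 starts on a Monday, so its 1st Wednesday is August 3, 2050 (2 days in).
That is not after August 30, 2050, so look at September 2050.
September 2050 starts on a Thursday, so its 1st Wednesday is September 7, 2050 (6 days in).

September 7, 2050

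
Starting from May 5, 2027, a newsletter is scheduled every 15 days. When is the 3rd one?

June 4, 2027

The 3rd occurrence is 2 intervals after the first: 2 × 15 = 30 days after May 5, 2027.
May has 31 days — 26 days to the end of May leaves 4.
4 days into June → June 4, 2027.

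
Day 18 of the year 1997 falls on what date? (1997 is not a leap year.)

January 18, 1997

18 into January → January 18.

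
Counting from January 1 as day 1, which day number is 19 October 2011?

Days in months before October: 31 + 28 + 31 + 30 + 31 + 30 + 31 + 31 + 30 = 273.
Plus 19 days into October → day 292.

292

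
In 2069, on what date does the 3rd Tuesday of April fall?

April 16, 2069

April 2069 begins on a Monday, so the first Tuesday is April 2 (1 day later).
The 3rd Tuesday is 2 weeks later: 2 + 14 = 16.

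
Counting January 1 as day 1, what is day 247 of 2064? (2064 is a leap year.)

Sep 3, 2064

Jan has 31 days (247 − 31 = 216 remain).
Feb has 29 days (216 − 29 = 187 remain).
Mar has 31 days (187 − 31 = 156 remain).
Apr has 30 days (156 − 30 = 126 remain).
May has 31 days (126 − 31 = 95 remain).
Jun has 30 days (95 − 30 = 65 remain).
Jul has 31 days (65 − 31 = 34 remain).
Aug has 31 days (34 − 31 = 3 remain).
3 into Sep → Sep 3.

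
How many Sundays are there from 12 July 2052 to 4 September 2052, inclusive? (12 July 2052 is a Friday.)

8

12 July 2052 is a Friday; the first Sunday on or after it is 14 July 2052 (2 days later).
From 14 July 2052 to 4 September 2052: 17 + 31 + 4 = 52 days (rest of July, August, September).
52 ÷ 7 = 7 full weeks with remainder 3, so 7 more Sundays after the first → 8.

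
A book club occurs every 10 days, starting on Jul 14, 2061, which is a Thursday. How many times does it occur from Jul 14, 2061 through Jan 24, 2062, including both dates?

20

Occurrences land 10·i days after Jul 14, 2061 for i = 0, 1, 2, …
The window opens on the start date, so the first occurrence inside is #1 on Jul 14, 2061.
Jan 24, 2062 is 194 days after the start; 194 ÷ 10 = 19 remainder 4. Last occurrence in the window: #20 on Jan 20, 2062.
Occurrences #1 through #20: 20 in total.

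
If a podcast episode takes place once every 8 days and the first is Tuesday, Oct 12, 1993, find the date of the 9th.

The 9th occurrence is 8 intervals after the first: 8 × 8 = 64 days after Oct 12, 1993.
Oct has 31 days — 19 days to the end of Oct leaves 45.
Nov has 30 days (15 left).
15 days into Dec → Dec 15, 1993.

Dec 15, 1993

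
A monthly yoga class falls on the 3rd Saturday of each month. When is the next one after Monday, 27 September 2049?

16 October 2049

September 2049 starts on a Wednesday; its first Saturday is the 4th, so the 3rd Saturday is the 18th — 18 September 2049.
That is not after 27 September 2049, so look at October 2049.
October 2049 starts on a Friday; its first Saturday is the 2nd, so the 3rd Saturday is the 16th — 16 October 2049.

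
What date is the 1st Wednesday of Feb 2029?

Feb 7, 2029

Feb 2029 begins on a Thursday, so the first Wednesday is Feb 7 (6 days later).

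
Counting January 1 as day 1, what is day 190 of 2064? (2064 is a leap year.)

July 8, 2064

January has 31 days (190 − 31 = 159 remain).
February has 29 days (159 − 29 = 130 remain).
March has 31 days (130 − 31 = 99 remain).
April has 30 days (99 − 30 = 69 remain).
May has 31 days (69 − 31 = 38 remain).
June has 30 days (38 − 30 = 8 remain).
8 into July → July 8.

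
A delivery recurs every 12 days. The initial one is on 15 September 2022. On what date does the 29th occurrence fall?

The 29th occurrence is 28 intervals after the first: 28 × 12 = 336 days after 15 September 2022.
September has 30 days — 15 days to the end of September leaves 321.
October has 31 days (290 left).
November has 30 days (260 left).
December has 31 days (229 left).
January has 31 days (198 left).
February has 28 days (170 left).
March has 31 days (139 left).
April has 30 days (109 left).
May has 31 days (78 left).
June has 30 days (48 left).
July has 31 days (17 left).
17 days into August → 17 August 2023.

17 August 2023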